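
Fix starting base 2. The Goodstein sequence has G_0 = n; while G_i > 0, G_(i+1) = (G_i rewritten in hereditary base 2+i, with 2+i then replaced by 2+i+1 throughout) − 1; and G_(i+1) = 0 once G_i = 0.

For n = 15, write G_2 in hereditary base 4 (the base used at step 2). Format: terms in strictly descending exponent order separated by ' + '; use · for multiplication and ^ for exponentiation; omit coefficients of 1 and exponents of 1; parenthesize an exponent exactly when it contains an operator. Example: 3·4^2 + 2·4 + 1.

15 —HB2→ 2^(2 + 1) + 2^2 + 2 + 1 —bump→ 3^(3 + 1) + 3^3 + 3 + 1 = 112 —(−1)→ 111
111 —HB3→ 3^(3 + 1) + 3^3 + 3 —bump→ 4^(4 + 1) + 4^4 + 4 = 1284 —(−1)→ 1283
1283 —HB4→ 4^(4 + 1) + 4^4 + 3 —bump→ 5^(5 + 1) + 5^5 + 3 = 18753 —(−1)→ 18752

4^(4 + 1) + 4^4 + 3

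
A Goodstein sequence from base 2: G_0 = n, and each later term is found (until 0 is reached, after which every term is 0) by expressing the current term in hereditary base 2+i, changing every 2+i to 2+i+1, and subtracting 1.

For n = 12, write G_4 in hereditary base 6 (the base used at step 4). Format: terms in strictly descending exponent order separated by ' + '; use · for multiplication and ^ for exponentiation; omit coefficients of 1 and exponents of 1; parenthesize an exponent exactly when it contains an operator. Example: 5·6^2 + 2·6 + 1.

6^(6 + 1) + 2·6^2 + 6 + 5

i=0: 12 = 2^(2 + 1) + 2^2 (b=2); 2→3: 3^(3 + 1) + 3^3 = 108; 108−1 = 107
i=1: 107 = 3^(3 + 1) + 2·3^2 + 2·3 + 2 (b=3); 3→4: 4^(4 + 1) + 2·4^2 + 2·4 + 2 = 1066; 1066−1 = 1065
i=2: 1065 = 4^(4 + 1) + 2·4^2 + 2·4 + 1 (b=4); 4→5: 5^(5 + 1) + 2·5^2 + 2·5 + 1 = 15686; 15686−1 = 15685
i=3: 15685 = 5^(5 + 1) + 2·5^2 + 2·5 (b=5); 5→6: 6^(6 + 1) + 2·6^2 + 2·6 = 280020; 280020−1 = 280019
i=4: 280019 = 6^(6 + 1) + 2·6^2 + 6 + 5 (b=6); 6→7: 7^(7 + 1) + 2·7^2 + 7 + 5 = 5764911; 5764911−1 = 5764910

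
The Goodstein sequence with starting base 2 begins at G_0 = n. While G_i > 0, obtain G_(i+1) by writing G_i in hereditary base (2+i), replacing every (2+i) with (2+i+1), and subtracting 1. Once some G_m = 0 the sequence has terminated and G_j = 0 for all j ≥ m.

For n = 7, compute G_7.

[0] 7 ≡ 2^2 + 2 + 1 (base 2). Lift 3: 31. −1: 30.
[1] 30 ≡ 3^3 + 3 (base 3). Lift 4: 260. −1: 259.
[2] 259 ≡ 4^4 + 3 (base 4). Lift 5: 3128. −1: 3127.
[3] 3127 ≡ 5^5 + 2 (base 5). Lift 6: 46658. −1: 46657.
[4] 46657 ≡ 6^6 + 1 (base 6). Lift 7: 823544. −1: 823543.
[5] 823543 ≡ 7^7 (base 7). Lift 8: 16777216. −1: 16777215.
[6] 16777215 ≡ 7·8^7 + 7·8^6 + 7·8^5 + 7·8^4 + 7·8^3 + 7·8^2 + 7·8 + 7 (base 8). Lift 9: 37665880. −1: 37665879.
[7] 37665879 ≡ 7·9^7 + 7·9^6 + 7·9^5 + 7·9^4 + 7·9^3 + 7·9^2 + 7·9 + 6 (base 9). Lift 10: 77777776. −1: 77777775.

37665879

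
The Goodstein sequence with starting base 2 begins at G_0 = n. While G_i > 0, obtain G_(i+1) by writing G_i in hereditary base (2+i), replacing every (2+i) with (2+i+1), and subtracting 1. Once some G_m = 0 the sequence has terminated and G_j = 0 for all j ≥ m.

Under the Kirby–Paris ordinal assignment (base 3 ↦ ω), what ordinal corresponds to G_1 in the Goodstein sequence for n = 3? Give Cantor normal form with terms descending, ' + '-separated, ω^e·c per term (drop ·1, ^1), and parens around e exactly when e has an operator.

ω

[0] 3 ≡ 2 + 1 (base 2). Lift 3: 4. −1: 3.
[1] 3 ≡ 3 (base 3). Lift 4: 4. −1: 3.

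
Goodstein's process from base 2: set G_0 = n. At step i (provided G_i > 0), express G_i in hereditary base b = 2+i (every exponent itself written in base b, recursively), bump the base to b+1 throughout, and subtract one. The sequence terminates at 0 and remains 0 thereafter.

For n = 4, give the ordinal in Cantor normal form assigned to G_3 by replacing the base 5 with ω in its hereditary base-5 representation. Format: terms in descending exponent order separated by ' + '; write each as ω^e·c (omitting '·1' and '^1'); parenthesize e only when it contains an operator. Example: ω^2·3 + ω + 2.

i=0: 4 = 2^2 (b=2); 2→3: 3^3 = 27; 27−1 = 26
i=1: 26 = 2·3^2 + 2·3 + 2 (b=3); 3→4: 2·4^2 + 2·4 + 2 = 42; 42−1 = 41
i=2: 41 = 2·4^2 + 2·4 + 1 (b=4); 4→5: 2·5^2 + 2·5 + 1 = 61; 61−1 = 60
i=3: 60 = 2·5^2 + 2·5 (b=5); 5→6: 2·6^2 + 2·6 = 84; 84−1 = 83

ω^2·2 + ω·2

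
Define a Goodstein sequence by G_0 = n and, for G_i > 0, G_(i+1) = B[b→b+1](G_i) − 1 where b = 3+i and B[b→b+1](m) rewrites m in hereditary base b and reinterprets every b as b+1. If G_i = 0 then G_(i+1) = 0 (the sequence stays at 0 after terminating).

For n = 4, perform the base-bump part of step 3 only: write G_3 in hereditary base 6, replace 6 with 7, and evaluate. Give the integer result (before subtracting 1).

G_0 = 4. HB_3(4) = 3 + 1. Bump = 5. G_1 = 4.
G_1 = 4. HB_4(4) = 4. Bump = 5. G_2 = 4.
G_2 = 4. HB_5(4) = 4. Bump = 4. G_3 = 3.
G_3 = 3. HB_6(3) = 3. Bump = 3. G_4 = 2.

3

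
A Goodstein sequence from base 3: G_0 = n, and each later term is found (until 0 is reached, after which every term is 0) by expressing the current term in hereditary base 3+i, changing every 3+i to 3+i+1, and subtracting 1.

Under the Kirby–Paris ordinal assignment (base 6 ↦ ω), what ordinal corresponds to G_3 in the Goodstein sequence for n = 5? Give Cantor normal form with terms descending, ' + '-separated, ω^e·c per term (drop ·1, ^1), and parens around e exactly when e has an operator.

(0) 5|_3 = 3 + 2 ↦ 4 + 2|_4 = 6 ⇒ 5
(1) 5|_4 = 4 + 1 ↦ 5 + 1|_5 = 6 ⇒ 5
(2) 5|_5 = 5 ↦ 6|_6 = 6 ⇒ 5
(3) 5|_6 = 5 ↦ 5|_7 = 5 ⇒ 4

5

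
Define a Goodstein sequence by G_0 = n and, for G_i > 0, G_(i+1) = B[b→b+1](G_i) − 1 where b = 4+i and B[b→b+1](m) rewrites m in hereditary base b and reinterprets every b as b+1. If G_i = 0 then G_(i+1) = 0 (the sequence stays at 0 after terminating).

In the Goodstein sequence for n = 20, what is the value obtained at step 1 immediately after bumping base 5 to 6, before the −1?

40

step 0: 20 = 4^2 + 4; sub 5 for 4: 5^2 + 5; = 30; G_1 = 30−1 = 29
step 1: 29 = 5^2 + 4; sub 6 for 5: 6^2 + 4; = 40; G_2 = 40−1 = 39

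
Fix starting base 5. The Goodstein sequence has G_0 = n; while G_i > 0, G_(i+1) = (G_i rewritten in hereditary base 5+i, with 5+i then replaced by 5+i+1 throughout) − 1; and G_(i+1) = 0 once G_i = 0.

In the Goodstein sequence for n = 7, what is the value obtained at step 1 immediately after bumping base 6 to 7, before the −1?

8

i=0: 7 = 5 + 2 (b=5); 5→6: 6 + 2 = 8; 8−1 = 7
i=1: 7 = 6 + 1 (b=6); 6→7: 7 + 1 = 8; 8−1 = 7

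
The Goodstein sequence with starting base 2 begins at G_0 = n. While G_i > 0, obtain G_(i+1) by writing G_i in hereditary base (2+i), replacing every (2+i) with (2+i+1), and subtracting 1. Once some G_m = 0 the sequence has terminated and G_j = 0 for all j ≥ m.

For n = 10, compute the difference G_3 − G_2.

[0] 10 ≡ 2^(2 + 1) + 2 (base 2). Lift 3: 84. −1: 83.
[1] 83 ≡ 3^(3 + 1) + 2 (base 3). Lift 4: 1026. −1: 1025.
[2] 1025 ≡ 4^(4 + 1) + 1 (base 4). Lift 5: 15626. −1: 15625.

14600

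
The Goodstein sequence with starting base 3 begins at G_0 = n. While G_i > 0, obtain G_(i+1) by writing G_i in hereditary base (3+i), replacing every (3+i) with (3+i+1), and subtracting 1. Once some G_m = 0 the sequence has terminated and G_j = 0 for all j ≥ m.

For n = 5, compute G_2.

5 —HB3→ 3 + 2 —bump→ 4 + 2 = 6 —(−1)→ 5
5 —HB4→ 4 + 1 —bump→ 5 + 1 = 6 —(−1)→ 5
5 —HB5→ 5 —bump→ 6 = 6 —(−1)→ 5

5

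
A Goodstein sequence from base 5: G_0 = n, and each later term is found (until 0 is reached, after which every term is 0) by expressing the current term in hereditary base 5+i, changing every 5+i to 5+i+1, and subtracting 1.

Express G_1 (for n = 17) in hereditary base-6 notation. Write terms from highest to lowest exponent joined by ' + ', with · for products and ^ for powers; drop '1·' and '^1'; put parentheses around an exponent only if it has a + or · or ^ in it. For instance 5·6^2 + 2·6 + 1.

3·6 + 1

base 5: 17 = 3·5 + 2; at 6: 3·6 + 2 = 20; next = 19
base 6: 19 = 3·6 + 1; at 7: 3·7 + 1 = 22; next = 21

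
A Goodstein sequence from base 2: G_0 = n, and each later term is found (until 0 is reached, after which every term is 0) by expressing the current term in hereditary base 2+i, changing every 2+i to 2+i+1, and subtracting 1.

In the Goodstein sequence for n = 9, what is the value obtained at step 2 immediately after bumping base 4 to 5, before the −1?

base 2: 9 = 2^(2 + 1) + 1; at 3: 3^(3 + 1) + 1 = 82; next = 81
base 3: 81 = 3^(3 + 1); at 4: 4^(4 + 1) = 1024; next = 1023

9843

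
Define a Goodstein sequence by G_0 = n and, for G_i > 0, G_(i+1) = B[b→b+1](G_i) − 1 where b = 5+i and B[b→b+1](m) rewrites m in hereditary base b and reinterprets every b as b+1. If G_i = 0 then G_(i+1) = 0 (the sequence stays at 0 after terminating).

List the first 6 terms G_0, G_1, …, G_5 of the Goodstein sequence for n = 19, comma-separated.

G_0 = 19. HB_5(19) = 3·5 + 4. Bump = 22. G_1 = 21.
G_1 = 21. HB_6(21) = 3·6 + 3. Bump = 24. G_2 = 23.
G_2 = 23. HB_7(23) = 3·7 + 2. Bump = 26. G_3 = 25.
G_3 = 25. HB_8(25) = 3·8 + 1. Bump = 28. G_4 = 27.
G_4 = 27. HB_9(27) = 3·9. Bump = 30. G_5 = 29.

19, 21, 23, 25, 27, 29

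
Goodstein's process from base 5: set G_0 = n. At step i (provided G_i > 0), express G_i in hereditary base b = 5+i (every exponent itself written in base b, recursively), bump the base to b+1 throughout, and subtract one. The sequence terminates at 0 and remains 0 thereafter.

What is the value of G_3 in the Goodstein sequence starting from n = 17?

i=0: 17 = 3·5 + 2 (b=5); 5→6: 3·6 + 2 = 20; 20−1 = 19
i=1: 19 = 3·6 + 1 (b=6); 6→7: 3·7 + 1 = 22; 22−1 = 21
i=2: 21 = 3·7 (b=7); 7→8: 3·8 = 24; 24−1 = 23
i=3: 23 = 2·8 + 7 (b=8); 8→9: 2·9 + 7 = 25; 25−1 = 24

23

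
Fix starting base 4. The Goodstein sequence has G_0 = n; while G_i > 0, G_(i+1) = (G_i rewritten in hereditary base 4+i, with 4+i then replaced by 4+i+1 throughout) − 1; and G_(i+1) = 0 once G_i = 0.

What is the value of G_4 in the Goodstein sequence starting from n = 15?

23

G_0=15  [base 4] 3·4 + 3  →[4↦5]→  3·5 + 3 = 18  −1 ⇒ G_1=17
G_1=17  [base 5] 3·5 + 2  →[5↦6]→  3·6 + 2 = 20  −1 ⇒ G_2=19
G_2=19  [base 6] 3·6 + 1  →[6↦7]→  3·7 + 1 = 22  −1 ⇒ G_3=21
G_3=21  [base 7] 3·7  →[7↦8]→  3·8 = 24  −1 ⇒ G_4=23
G_4=23  [base 8] 2·8 + 7  →[8↦9]→  2·9 + 7 = 25  −1 ⇒ G_5=24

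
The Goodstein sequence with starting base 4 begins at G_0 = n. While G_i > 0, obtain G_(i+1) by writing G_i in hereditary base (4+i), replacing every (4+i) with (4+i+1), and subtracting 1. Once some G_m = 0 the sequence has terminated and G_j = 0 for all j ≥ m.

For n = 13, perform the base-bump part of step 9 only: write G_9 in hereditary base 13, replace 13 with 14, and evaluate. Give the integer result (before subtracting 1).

24

step 0: 13 = 3·4 + 1; sub 5 for 4: 3·5 + 1; = 16; G_1 = 16−1 = 15
step 1: 15 = 3·5; sub 6 for 5: 3·6; = 18; G_2 = 18−1 = 17
step 2: 17 = 2·6 + 5; sub 7 for 6: 2·7 + 5; = 19; G_3 = 19−1 = 18
step 3: 18 = 2·7 + 4; sub 8 for 7: 2·8 + 4; = 20; G_4 = 20−1 = 19
step 4: 19 = 2·8 + 3; sub 9 for 8: 2·9 + 3; = 21; G_5 = 21−1 = 20
step 5: 20 = 2·9 + 2; sub 10 for 9: 2·10 + 2; = 22; G_6 = 22−1 = 21
step 6: 21 = 2·10 + 1; sub 11 for 10: 2·11 + 1; = 23; G_7 = 23−1 = 22
step 7: 22 = 2·11; sub 12 for 11: 2·12; = 24; G_8 = 24−1 = 23
step 8: 23 = 12 + 11; sub 13 for 12: 13 + 11; = 24; G_9 = 24−1 = 23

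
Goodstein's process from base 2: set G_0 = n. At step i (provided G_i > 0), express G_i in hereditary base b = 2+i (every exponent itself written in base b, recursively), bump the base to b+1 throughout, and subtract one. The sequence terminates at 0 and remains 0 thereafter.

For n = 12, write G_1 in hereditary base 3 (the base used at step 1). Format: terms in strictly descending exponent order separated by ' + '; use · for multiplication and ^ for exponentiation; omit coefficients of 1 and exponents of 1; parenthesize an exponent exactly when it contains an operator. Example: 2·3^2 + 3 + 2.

step 0: 12 = 2^(2 + 1) + 2^2; sub 3 for 2: 3^(3 + 1) + 3^3; = 108; G_1 = 108−1 = 107
step 1: 107 = 3^(3 + 1) + 2·3^2 + 2·3 + 2; sub 4 for 3: 4^(4 + 1) + 2·4^2 + 2·4 + 2; = 1066; G_2 = 1066−1 = 1065

3^(3 + 1) + 2·3^2 + 2·3 + 2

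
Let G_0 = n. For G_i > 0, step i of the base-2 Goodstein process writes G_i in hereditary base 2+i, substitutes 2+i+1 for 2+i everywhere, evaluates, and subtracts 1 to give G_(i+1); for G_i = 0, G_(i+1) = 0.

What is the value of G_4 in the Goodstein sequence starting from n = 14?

326591

step 0: 14 = 2^(2 + 1) + 2^2 + 2; sub 3 for 2: 3^(3 + 1) + 3^3 + 3; = 111; G_1 = 111−1 = 110
step 1: 110 = 3^(3 + 1) + 3^3 + 2; sub 4 for 3: 4^(4 + 1) + 4^4 + 2; = 1282; G_2 = 1282−1 = 1281
step 2: 1281 = 4^(4 + 1) + 4^4 + 1; sub 5 for 4: 5^(5 + 1) + 5^5 + 1; = 18751; G_3 = 18751−1 = 18750
step 3: 18750 = 5^(5 + 1) + 5^5; sub 6 for 5: 6^(6 + 1) + 6^6; = 326592; G_4 = 326592−1 = 326591
step 4: 326591 = 6^(6 + 1) + 5·6^5 + 5·6^4 + 5·6^3 + 5·6^2 + 5·6 + 5; sub 7 for 6: 7^(7 + 1) + 5·7^5 + 5·7^4 + 5·7^3 + 5·7^2 + 5·7 + 5; = 5862841; G_5 = 5862841−1 = 5862840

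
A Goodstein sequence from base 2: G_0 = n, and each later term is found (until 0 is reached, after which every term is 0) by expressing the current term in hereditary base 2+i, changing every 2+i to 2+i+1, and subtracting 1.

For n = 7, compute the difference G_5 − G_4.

776886

G_0=7  [base 2] 2^2 + 2 + 1  →[2↦3]→  3^3 + 3 + 1 = 31  −1 ⇒ G_1=30
G_1=30  [base 3] 3^3 + 3  →[3↦4]→  4^4 + 4 = 260  −1 ⇒ G_2=259
G_2=259  [base 4] 4^4 + 3  →[4↦5]→  5^5 + 3 = 3128  −1 ⇒ G_3=3127
G_3=3127  [base 5] 5^5 + 2  →[5↦6]→  6^6 + 2 = 46658  −1 ⇒ G_4=46657
G_4=46657  [base 6] 6^6 + 1  →[6↦7]→  7^7 + 1 = 823544  −1 ⇒ G_5=823543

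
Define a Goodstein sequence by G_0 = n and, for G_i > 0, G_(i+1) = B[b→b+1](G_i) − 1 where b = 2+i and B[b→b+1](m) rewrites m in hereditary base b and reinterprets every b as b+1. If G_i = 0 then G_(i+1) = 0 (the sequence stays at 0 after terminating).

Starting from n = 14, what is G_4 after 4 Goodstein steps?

(0) 14|_2 = 2^(2 + 1) + 2^2 + 2 ↦ 3^(3 + 1) + 3^3 + 3|_3 = 111 ⇒ 110
(1) 110|_3 = 3^(3 + 1) + 3^3 + 2 ↦ 4^(4 + 1) + 4^4 + 2|_4 = 1282 ⇒ 1281
(2) 1281|_4 = 4^(4 + 1) + 4^4 + 1 ↦ 5^(5 + 1) + 5^5 + 1|_5 = 18751 ⇒ 18750
(3) 18750|_5 = 5^(5 + 1) + 5^5 ↦ 6^(6 + 1) + 6^6|_6 = 326592 ⇒ 326591
(4) 326591|_6 = 6^(6 + 1) + 5·6^5 + 5·6^4 + 5·6^3 + 5·6^2 + 5·6 + 5 ↦ 7^(7 + 1) + 5·7^5 + 5·7^4 + 5·7^3 + 5·7^2 + 5·7 + 5|_7 = 5862841 ⇒ 5862840

326591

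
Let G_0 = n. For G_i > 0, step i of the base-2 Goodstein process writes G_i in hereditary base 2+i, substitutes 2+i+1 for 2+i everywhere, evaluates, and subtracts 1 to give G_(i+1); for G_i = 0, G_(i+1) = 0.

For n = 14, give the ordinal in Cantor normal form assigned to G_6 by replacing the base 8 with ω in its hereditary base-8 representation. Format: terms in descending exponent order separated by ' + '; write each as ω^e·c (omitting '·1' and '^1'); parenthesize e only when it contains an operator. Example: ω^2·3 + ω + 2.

ω^(ω + 1) + ω^5·5 + ω^4·5 + ω^3·5 + ω^2·5 + ω·5 + 3

14 —HB2→ 2^(2 + 1) + 2^2 + 2 —bump→ 3^(3 + 1) + 3^3 + 3 = 111 —(−1)→ 110
110 —HB3→ 3^(3 + 1) + 3^3 + 2 —bump→ 4^(4 + 1) + 4^4 + 2 = 1282 —(−1)→ 1281
1281 —HB4→ 4^(4 + 1) + 4^4 + 1 —bump→ 5^(5 + 1) + 5^5 + 1 = 18751 —(−1)→ 18750
18750 —HB5→ 5^(5 + 1) + 5^5 —bump→ 6^(6 + 1) + 6^6 = 326592 —(−1)→ 326591
326591 —HB6→ 6^(6 + 1) + 5·6^5 + 5·6^4 + 5·6^3 + 5·6^2 + 5·6 + 5 —bump→ 7^(7 + 1) + 5·7^5 + 5·7^4 + 5·7^3 + 5·7^2 + 5·7 + 5 = 5862841 —(−1)→ 5862840
5862840 —HB7→ 7^(7 + 1) + 5·7^5 + 5·7^4 + 5·7^3 + 5·7^2 + 5·7 + 4 —bump→ 8^(8 + 1) + 5·8^5 + 5·8^4 + 5·8^3 + 5·8^2 + 5·8 + 4 = 134404972 —(−1)→ 134404971
134404971 —HB8→ 8^(8 + 1) + 5·8^5 + 5·8^4 + 5·8^3 + 5·8^2 + 5·8 + 3 —bump→ 9^(9 + 1) + 5·9^5 + 5·9^4 + 5·9^3 + 5·9^2 + 5·9 + 3 = 3487116549 —(−1)→ 3487116548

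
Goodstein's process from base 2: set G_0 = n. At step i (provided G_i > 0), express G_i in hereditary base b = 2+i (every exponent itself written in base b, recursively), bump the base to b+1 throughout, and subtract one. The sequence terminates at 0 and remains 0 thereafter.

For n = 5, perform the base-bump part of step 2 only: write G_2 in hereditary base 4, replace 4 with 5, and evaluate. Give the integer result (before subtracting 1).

468

step 0: 5 = 2^2 + 1; sub 3 for 2: 3^3 + 1; = 28; G_1 = 28−1 = 27
step 1: 27 = 3^3; sub 4 for 3: 4^4; = 256; G_2 = 256−1 = 255
step 2: 255 = 3·4^3 + 3·4^2 + 3·4 + 3; sub 5 for 4: 3·5^3 + 3·5^2 + 3·5 + 3; = 468; G_3 = 468−1 = 467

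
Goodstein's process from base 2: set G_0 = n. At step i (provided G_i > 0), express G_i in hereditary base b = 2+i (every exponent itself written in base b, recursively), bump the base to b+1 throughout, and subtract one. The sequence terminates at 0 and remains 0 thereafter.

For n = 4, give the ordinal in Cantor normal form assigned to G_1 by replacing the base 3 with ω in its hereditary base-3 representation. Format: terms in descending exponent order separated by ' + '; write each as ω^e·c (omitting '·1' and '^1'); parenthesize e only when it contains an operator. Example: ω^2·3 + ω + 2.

ω^2·2 + ω·2 + 2

G_0=4  [base 2] 2^2  →[2↦3]→  3^3 = 27  −1 ⇒ G_1=26
G_1=26  [base 3] 2·3^2 + 2·3 + 2  →[3↦4]→  2·4^2 + 2·4 + 2 = 42  −1 ⇒ G_2=41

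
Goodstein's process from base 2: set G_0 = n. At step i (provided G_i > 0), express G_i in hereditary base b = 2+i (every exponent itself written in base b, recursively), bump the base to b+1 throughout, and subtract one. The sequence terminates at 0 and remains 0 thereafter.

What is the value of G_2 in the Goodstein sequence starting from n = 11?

1027

11 —HB2→ 2^(2 + 1) + 2 + 1 —bump→ 3^(3 + 1) + 3 + 1 = 85 —(−1)→ 84
84 —HB3→ 3^(3 + 1) + 3 —bump→ 4^(4 + 1) + 4 = 1028 —(−1)→ 1027
1027 —HB4→ 4^(4 + 1) + 3 —bump→ 5^(5 + 1) + 3 = 15628 —(−1)→ 15627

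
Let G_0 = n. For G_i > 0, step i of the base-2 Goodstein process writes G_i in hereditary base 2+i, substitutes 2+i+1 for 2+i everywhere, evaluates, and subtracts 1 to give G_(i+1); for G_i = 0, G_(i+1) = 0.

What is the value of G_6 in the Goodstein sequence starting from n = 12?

i=0: 12 = 2^(2 + 1) + 2^2 (b=2); 2→3: 3^(3 + 1) + 3^3 = 108; 108−1 = 107
i=1: 107 = 3^(3 + 1) + 2·3^2 + 2·3 + 2 (b=3); 3→4: 4^(4 + 1) + 2·4^2 + 2·4 + 2 = 1066; 1066−1 = 1065
i=2: 1065 = 4^(4 + 1) + 2·4^2 + 2·4 + 1 (b=4); 4→5: 5^(5 + 1) + 2·5^2 + 2·5 + 1 = 15686; 15686−1 = 15685
i=3: 15685 = 5^(5 + 1) + 2·5^2 + 2·5 (b=5); 5→6: 6^(6 + 1) + 2·6^2 + 2·6 = 280020; 280020−1 = 280019
i=4: 280019 = 6^(6 + 1) + 2·6^2 + 6 + 5 (b=6); 6→7: 7^(7 + 1) + 2·7^2 + 7 + 5 = 5764911; 5764911−1 = 5764910
i=5: 5764910 = 7^(7 + 1) + 2·7^2 + 7 + 4 (b=7); 7→8: 8^(8 + 1) + 2·8^2 + 8 + 4 = 134217868; 134217868−1 = 134217867
i=6: 134217867 = 8^(8 + 1) + 2·8^2 + 8 + 3 (b=8); 8→9: 9^(9 + 1) + 2·9^2 + 9 + 3 = 3486784575; 3486784575−1 = 3486784574

134217867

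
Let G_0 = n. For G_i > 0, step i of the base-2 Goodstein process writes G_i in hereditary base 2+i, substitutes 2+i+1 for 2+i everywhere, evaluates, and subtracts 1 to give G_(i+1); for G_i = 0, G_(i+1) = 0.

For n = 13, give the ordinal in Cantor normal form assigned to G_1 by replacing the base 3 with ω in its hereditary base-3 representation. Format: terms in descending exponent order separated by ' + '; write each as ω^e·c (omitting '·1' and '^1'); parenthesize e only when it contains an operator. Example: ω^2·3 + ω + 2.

ω^(ω + 1) + ω^ω

i=0: 13 = 2^(2 + 1) + 2^2 + 1 (b=2); 2→3: 3^(3 + 1) + 3^3 + 1 = 109; 109−1 = 108
i=1: 108 = 3^(3 + 1) + 3^3 (b=3); 3→4: 4^(4 + 1) + 4^4 = 1280; 1280−1 = 1279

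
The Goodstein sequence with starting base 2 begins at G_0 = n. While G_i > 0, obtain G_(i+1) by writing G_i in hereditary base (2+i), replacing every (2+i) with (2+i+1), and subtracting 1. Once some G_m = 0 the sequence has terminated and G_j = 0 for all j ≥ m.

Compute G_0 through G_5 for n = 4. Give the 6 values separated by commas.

4, 26, 41, 60, 83, 109

step 0: 4 = 2^2; sub 3 for 2: 3^3; = 27; G_1 = 27−1 = 26
step 1: 26 = 2·3^2 + 2·3 + 2; sub 4 for 3: 2·4^2 + 2·4 + 2; = 42; G_2 = 42−1 = 41
step 2: 41 = 2·4^2 + 2·4 + 1; sub 5 for 4: 2·5^2 + 2·5 + 1; = 61; G_3 = 61−1 = 60
step 3: 60 = 2·5^2 + 2·5; sub 6 for 5: 2·6^2 + 2·6; = 84; G_4 = 84−1 = 83
step 4: 83 = 2·6^2 + 6 + 5; sub 7 for 6: 2·7^2 + 7 + 5; = 110; G_5 = 110−1 = 109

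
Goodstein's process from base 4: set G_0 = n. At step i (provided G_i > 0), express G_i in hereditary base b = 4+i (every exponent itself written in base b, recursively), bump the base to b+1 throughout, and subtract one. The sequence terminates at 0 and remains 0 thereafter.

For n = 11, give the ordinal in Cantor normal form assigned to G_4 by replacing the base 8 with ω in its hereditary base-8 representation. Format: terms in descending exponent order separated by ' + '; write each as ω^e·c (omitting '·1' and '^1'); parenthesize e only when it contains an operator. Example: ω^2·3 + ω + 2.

(0) 11|_4 = 2·4 + 3 ↦ 2·5 + 3|_5 = 13 ⇒ 12
(1) 12|_5 = 2·5 + 2 ↦ 2·6 + 2|_6 = 14 ⇒ 13
(2) 13|_6 = 2·6 + 1 ↦ 2·7 + 1|_7 = 15 ⇒ 14
(3) 14|_7 = 2·7 ↦ 2·8|_8 = 16 ⇒ 15
(4) 15|_8 = 8 + 7 ↦ 9 + 7|_9 = 16 ⇒ 15

ω + 7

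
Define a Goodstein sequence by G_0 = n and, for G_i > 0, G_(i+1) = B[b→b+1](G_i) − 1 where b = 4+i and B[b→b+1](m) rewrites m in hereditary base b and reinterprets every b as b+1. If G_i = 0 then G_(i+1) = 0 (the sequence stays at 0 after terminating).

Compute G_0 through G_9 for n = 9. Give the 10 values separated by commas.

(0) 9|_4 = 2·4 + 1 ↦ 2·5 + 1|_5 = 11 ⇒ 10
(1) 10|_5 = 2·5 ↦ 2·6|_6 = 12 ⇒ 11
(2) 11|_6 = 6 + 5 ↦ 7 + 5|_7 = 12 ⇒ 11
(3) 11|_7 = 7 + 4 ↦ 8 + 4|_8 = 12 ⇒ 11
(4) 11|_8 = 8 + 3 ↦ 9 + 3|_9 = 12 ⇒ 11
(5) 11|_9 = 9 + 2 ↦ 10 + 2|_10 = 12 ⇒ 11
(6) 11|_10 = 10 + 1 ↦ 11 + 1|_11 = 12 ⇒ 11
(7) 11|_11 = 11 ↦ 12|_12 = 12 ⇒ 11
(8) 11|_12 = 11 ↦ 11|_13 = 11 ⇒ 10

9, 10, 11, 11, 11, 11, 11, 11, 11, 10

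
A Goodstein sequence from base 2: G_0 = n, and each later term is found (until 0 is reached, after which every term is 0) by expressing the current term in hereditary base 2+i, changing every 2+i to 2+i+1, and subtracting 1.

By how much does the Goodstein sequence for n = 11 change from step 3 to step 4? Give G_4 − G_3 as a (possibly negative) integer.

G_0 = 11. HB_2(11) = 2^(2 + 1) + 2 + 1. Bump = 85. G_1 = 84.
G_1 = 84. HB_3(84) = 3^(3 + 1) + 3. Bump = 1028. G_2 = 1027.
G_2 = 1027. HB_4(1027) = 4^(4 + 1) + 3. Bump = 15628. G_3 = 15627.
G_3 = 15627. HB_5(15627) = 5^(5 + 1) + 2. Bump = 279938. G_4 = 279937.

264310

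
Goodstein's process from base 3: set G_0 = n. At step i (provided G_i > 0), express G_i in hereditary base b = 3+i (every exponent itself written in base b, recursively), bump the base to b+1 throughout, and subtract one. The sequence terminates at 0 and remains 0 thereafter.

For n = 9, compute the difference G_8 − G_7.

1

base 3: 9 = 3^2; at 4: 4^2 = 16; next = 15
base 4: 15 = 3·4 + 3; at 5: 3·5 + 3 = 18; next = 17
base 5: 17 = 3·5 + 2; at 6: 3·6 + 2 = 20; next = 19
base 6: 19 = 3·6 + 1; at 7: 3·7 + 1 = 22; next = 21
base 7: 21 = 3·7; at 8: 3·8 = 24; next = 23
base 8: 23 = 2·8 + 7; at 9: 2·9 + 7 = 25; next = 24
base 9: 24 = 2·9 + 6; at 10: 2·10 + 6 = 26; next = 25
base 10: 25 = 2·10 + 5; at 11: 2·11 + 5 = 27; next = 26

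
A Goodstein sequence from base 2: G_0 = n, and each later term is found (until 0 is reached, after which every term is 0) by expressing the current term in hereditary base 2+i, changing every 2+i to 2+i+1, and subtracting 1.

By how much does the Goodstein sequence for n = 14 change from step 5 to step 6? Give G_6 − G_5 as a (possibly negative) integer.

128542131

i=0: 14 = 2^(2 + 1) + 2^2 + 2 (b=2); 2→3: 3^(3 + 1) + 3^3 + 3 = 111; 111−1 = 110
i=1: 110 = 3^(3 + 1) + 3^3 + 2 (b=3); 3→4: 4^(4 + 1) + 4^4 + 2 = 1282; 1282−1 = 1281
i=2: 1281 = 4^(4 + 1) + 4^4 + 1 (b=4); 4→5: 5^(5 + 1) + 5^5 + 1 = 18751; 18751−1 = 18750
i=3: 18750 = 5^(5 + 1) + 5^5 (b=5); 5→6: 6^(6 + 1) + 6^6 = 326592; 326592−1 = 326591
i=4: 326591 = 6^(6 + 1) + 5·6^5 + 5·6^4 + 5·6^3 + 5·6^2 + 5·6 + 5 (b=6); 6→7: 7^(7 + 1) + 5·7^5 + 5·7^4 + 5·7^3 + 5·7^2 + 5·7 + 5 = 5862841; 5862841−1 = 5862840
i=5: 5862840 = 7^(7 + 1) + 5·7^5 + 5·7^4 + 5·7^3 + 5·7^2 + 5·7 + 4 (b=7); 7→8: 8^(8 + 1) + 5·8^5 + 5·8^4 + 5·8^3 + 5·8^2 + 5·8 + 4 = 134404972; 134404972−1 = 134404971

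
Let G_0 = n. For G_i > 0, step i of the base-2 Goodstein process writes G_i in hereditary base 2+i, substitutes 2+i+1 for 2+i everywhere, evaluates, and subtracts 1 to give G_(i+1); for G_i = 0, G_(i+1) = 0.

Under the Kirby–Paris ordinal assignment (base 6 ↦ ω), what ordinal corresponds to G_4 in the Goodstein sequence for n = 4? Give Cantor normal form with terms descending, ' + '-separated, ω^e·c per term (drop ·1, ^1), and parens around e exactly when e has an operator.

G_0=4  [base 2] 2^2  →[2↦3]→  3^3 = 27  −1 ⇒ G_1=26
G_1=26  [base 3] 2·3^2 + 2·3 + 2  →[3↦4]→  2·4^2 + 2·4 + 2 = 42  −1 ⇒ G_2=41
G_2=41  [base 4] 2·4^2 + 2·4 + 1  →[4↦5]→  2·5^2 + 2·5 + 1 = 61  −1 ⇒ G_3=60
G_3=60  [base 5] 2·5^2 + 2·5  →[5↦6]→  2·6^2 + 2·6 = 84  −1 ⇒ G_4=83
G_4=83  [base 6] 2·6^2 + 6 + 5  →[6↦7]→  2·7^2 + 7 + 5 = 110  −1 ⇒ G_5=109

ω^2·2 + ω + 5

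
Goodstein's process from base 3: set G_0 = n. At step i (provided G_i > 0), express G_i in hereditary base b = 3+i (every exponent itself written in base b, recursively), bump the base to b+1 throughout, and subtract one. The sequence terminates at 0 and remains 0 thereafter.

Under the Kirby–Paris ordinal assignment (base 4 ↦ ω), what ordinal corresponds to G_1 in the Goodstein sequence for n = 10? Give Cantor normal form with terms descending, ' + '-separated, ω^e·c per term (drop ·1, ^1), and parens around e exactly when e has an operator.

ω^2

[0] 10 ≡ 3^2 + 1 (base 3). Lift 4: 17. −1: 16.
[1] 16 ≡ 4^2 (base 4). Lift 5: 25. −1: 24.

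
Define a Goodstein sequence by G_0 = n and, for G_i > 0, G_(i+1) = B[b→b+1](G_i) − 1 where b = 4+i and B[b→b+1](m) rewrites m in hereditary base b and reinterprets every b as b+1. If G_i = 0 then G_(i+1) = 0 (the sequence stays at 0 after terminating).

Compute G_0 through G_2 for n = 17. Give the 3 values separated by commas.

[0] 17 ≡ 4^2 + 1 (base 4). Lift 5: 26. −1: 25.
[1] 25 ≡ 5^2 (base 5). Lift 6: 36. −1: 35.

17, 25, 35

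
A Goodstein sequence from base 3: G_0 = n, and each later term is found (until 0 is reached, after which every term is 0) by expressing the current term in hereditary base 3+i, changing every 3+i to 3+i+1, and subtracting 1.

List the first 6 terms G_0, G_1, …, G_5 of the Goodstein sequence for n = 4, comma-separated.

[0] 4 ≡ 3 + 1 (base 3). Lift 4: 5. −1: 4.
[1] 4 ≡ 4 (base 4). Lift 5: 5. −1: 4.
[2] 4 ≡ 4 (base 5). Lift 6: 4. −1: 3.
[3] 3 ≡ 3 (base 6). Lift 7: 3. −1: 2.
[4] 2 ≡ 2 (base 7). Lift 8: 2. −1: 1.

4, 4, 4, 3, 2, 1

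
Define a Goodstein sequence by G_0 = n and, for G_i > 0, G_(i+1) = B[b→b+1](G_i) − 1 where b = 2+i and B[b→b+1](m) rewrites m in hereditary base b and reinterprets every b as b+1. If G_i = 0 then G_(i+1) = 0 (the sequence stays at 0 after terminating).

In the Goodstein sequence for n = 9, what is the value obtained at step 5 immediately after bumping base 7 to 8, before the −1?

50333400

i=0: 9 = 2^(2 + 1) + 1 (b=2); 2→3: 3^(3 + 1) + 1 = 82; 82−1 = 81
i=1: 81 = 3^(3 + 1) (b=3); 3→4: 4^(4 + 1) = 1024; 1024−1 = 1023
i=2: 1023 = 3·4^4 + 3·4^3 + 3·4^2 + 3·4 + 3 (b=4); 4→5: 3·5^5 + 3·5^3 + 3·5^2 + 3·5 + 3 = 9843; 9843−1 = 9842
i=3: 9842 = 3·5^5 + 3·5^3 + 3·5^2 + 3·5 + 2 (b=5); 5→6: 3·6^6 + 3·6^3 + 3·6^2 + 3·6 + 2 = 140744; 140744−1 = 140743
i=4: 140743 = 3·6^6 + 3·6^3 + 3·6^2 + 3·6 + 1 (b=6); 6→7: 3·7^7 + 3·7^3 + 3·7^2 + 3·7 + 1 = 2471827; 2471827−1 = 2471826
i=5: 2471826 = 3·7^7 + 3·7^3 + 3·7^2 + 3·7 (b=7); 7→8: 3·8^8 + 3·8^3 + 3·8^2 + 3·8 = 50333400; 50333400−1 = 50333399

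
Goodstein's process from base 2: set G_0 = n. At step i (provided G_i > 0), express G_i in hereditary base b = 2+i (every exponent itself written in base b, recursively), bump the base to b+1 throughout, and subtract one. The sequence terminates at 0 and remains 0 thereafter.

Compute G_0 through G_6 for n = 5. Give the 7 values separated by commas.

5, 27, 255, 467, 775, 1197, 1751

base 2: 5 = 2^2 + 1; at 3: 3^3 + 1 = 28; next = 27
base 3: 27 = 3^3; at 4: 4^4 = 256; next = 255
base 4: 255 = 3·4^3 + 3·4^2 + 3·4 + 3; at 5: 3·5^3 + 3·5^2 + 3·5 + 3 = 468; next = 467
base 5: 467 = 3·5^3 + 3·5^2 + 3·5 + 2; at 6: 3·6^3 + 3·6^2 + 3·6 + 2 = 776; next = 775
base 6: 775 = 3·6^3 + 3·6^2 + 3·6 + 1; at 7: 3·7^3 + 3·7^2 + 3·7 + 1 = 1198; next = 1197
base 7: 1197 = 3·7^3 + 3·7^2 + 3·7; at 8: 3·8^3 + 3·8^2 + 3·8 = 1752; next = 1751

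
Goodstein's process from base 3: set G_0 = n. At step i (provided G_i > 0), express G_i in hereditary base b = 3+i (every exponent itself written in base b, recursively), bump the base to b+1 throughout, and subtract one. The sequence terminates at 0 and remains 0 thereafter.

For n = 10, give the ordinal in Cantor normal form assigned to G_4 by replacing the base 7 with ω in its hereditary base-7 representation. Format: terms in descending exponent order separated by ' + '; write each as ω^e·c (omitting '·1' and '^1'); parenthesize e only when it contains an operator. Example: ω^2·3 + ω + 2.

(0) 10|_3 = 3^2 + 1 ↦ 4^2 + 1|_4 = 17 ⇒ 16
(1) 16|_4 = 4^2 ↦ 5^2|_5 = 25 ⇒ 24
(2) 24|_5 = 4·5 + 4 ↦ 4·6 + 4|_6 = 28 ⇒ 27
(3) 27|_6 = 4·6 + 3 ↦ 4·7 + 3|_7 = 31 ⇒ 30
(4) 30|_7 = 4·7 + 2 ↦ 4·8 + 2|_8 = 34 ⇒ 33

ω·4 + 2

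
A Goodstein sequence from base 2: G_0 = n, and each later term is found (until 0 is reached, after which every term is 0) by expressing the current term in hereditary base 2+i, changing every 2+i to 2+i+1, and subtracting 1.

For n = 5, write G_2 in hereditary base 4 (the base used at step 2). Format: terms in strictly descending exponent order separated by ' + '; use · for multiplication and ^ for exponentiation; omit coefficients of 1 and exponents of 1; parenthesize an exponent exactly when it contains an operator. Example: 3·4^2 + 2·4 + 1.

5 —HB2→ 2^2 + 1 —bump→ 3^3 + 1 = 28 —(−1)→ 27
27 —HB3→ 3^3 —bump→ 4^4 = 256 —(−1)→ 255
255 —HB4→ 3·4^3 + 3·4^2 + 3·4 + 3 —bump→ 3·5^3 + 3·5^2 + 3·5 + 3 = 468 —(−1)→ 467

3·4^3 + 3·4^2 + 3·4 + 3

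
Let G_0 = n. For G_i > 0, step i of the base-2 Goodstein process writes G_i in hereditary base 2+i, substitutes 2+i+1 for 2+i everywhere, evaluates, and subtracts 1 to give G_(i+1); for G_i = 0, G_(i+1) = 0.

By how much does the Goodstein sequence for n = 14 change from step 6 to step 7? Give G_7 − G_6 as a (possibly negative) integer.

3352711577

14 —HB2→ 2^(2 + 1) + 2^2 + 2 —bump→ 3^(3 + 1) + 3^3 + 3 = 111 —(−1)→ 110
110 —HB3→ 3^(3 + 1) + 3^3 + 2 —bump→ 4^(4 + 1) + 4^4 + 2 = 1282 —(−1)→ 1281
1281 —HB4→ 4^(4 + 1) + 4^4 + 1 —bump→ 5^(5 + 1) + 5^5 + 1 = 18751 —(−1)→ 18750
18750 —HB5→ 5^(5 + 1) + 5^5 —bump→ 6^(6 + 1) + 6^6 = 326592 —(−1)→ 326591
326591 —HB6→ 6^(6 + 1) + 5·6^5 + 5·6^4 + 5·6^3 + 5·6^2 + 5·6 + 5 —bump→ 7^(7 + 1) + 5·7^5 + 5·7^4 + 5·7^3 + 5·7^2 + 5·7 + 5 = 5862841 —(−1)→ 5862840
5862840 —HB7→ 7^(7 + 1) + 5·7^5 + 5·7^4 + 5·7^3 + 5·7^2 + 5·7 + 4 —bump→ 8^(8 + 1) + 5·8^5 + 5·8^4 + 5·8^3 + 5·8^2 + 5·8 + 4 = 134404972 —(−1)→ 134404971
134404971 —HB8→ 8^(8 + 1) + 5·8^5 + 5·8^4 + 5·8^3 + 5·8^2 + 5·8 + 3 —bump→ 9^(9 + 1) + 5·9^5 + 5·9^4 + 5·9^3 + 5·9^2 + 5·9 + 3 = 3487116549 —(−1)→ 3487116548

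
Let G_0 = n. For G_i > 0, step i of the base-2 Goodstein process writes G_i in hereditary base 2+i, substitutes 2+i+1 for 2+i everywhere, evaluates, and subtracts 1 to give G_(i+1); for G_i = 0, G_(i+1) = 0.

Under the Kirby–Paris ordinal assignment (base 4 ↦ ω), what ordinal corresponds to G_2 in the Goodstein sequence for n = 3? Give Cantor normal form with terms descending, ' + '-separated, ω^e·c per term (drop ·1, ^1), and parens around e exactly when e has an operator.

3 —HB2→ 2 + 1 —bump→ 3 + 1 = 4 —(−1)→ 3
3 —HB3→ 3 —bump→ 4 = 4 —(−1)→ 3
3 —HB4→ 3 —bump→ 3 = 3 —(−1)→ 2

3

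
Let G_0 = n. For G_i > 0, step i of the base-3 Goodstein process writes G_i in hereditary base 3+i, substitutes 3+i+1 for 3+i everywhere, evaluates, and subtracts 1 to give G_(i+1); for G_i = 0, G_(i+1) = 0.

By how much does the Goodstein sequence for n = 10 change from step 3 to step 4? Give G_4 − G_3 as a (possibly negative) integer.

[0] 10 ≡ 3^2 + 1 (base 3). Lift 4: 17. −1: 16.
[1] 16 ≡ 4^2 (base 4). Lift 5: 25. −1: 24.
[2] 24 ≡ 4·5 + 4 (base 5). Lift 6: 28. −1: 27.
[3] 27 ≡ 4·6 + 3 (base 6). Lift 7: 31. −1: 30.

3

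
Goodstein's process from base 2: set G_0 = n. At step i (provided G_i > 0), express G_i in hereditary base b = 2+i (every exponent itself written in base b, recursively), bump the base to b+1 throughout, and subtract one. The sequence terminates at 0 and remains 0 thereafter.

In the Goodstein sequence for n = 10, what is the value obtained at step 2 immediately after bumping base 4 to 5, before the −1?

15626

i=0: 10 = 2^(2 + 1) + 2 (b=2); 2→3: 3^(3 + 1) + 3 = 84; 84−1 = 83
i=1: 83 = 3^(3 + 1) + 2 (b=3); 3→4: 4^(4 + 1) + 2 = 1026; 1026−1 = 1025
i=2: 1025 = 4^(4 + 1) + 1 (b=4); 4→5: 5^(5 + 1) + 1 = 15626; 15626−1 = 15625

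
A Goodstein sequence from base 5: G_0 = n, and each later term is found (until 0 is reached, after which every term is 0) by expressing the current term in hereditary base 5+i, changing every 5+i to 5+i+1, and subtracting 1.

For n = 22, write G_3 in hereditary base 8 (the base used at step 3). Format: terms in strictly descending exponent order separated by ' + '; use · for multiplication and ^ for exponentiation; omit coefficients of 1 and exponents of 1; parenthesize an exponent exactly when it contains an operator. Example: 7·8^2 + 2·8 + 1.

3·8 + 7

[0] 22 ≡ 4·5 + 2 (base 5). Lift 6: 26. −1: 25.
[1] 25 ≡ 4·6 + 1 (base 6). Lift 7: 29. −1: 28.
[2] 28 ≡ 4·7 (base 7). Lift 8: 32. −1: 31.
[3] 31 ≡ 3·8 + 7 (base 8). Lift 9: 34. −1: 33.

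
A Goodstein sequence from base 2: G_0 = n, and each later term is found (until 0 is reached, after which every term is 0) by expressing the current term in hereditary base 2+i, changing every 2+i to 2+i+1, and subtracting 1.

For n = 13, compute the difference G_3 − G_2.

14813

G_0 = 13. HB_2(13) = 2^(2 + 1) + 2^2 + 1. Bump = 109. G_1 = 108.
G_1 = 108. HB_3(108) = 3^(3 + 1) + 3^3. Bump = 1280. G_2 = 1279.
G_2 = 1279. HB_4(1279) = 4^(4 + 1) + 3·4^3 + 3·4^2 + 3·4 + 3. Bump = 16093. G_3 = 16092.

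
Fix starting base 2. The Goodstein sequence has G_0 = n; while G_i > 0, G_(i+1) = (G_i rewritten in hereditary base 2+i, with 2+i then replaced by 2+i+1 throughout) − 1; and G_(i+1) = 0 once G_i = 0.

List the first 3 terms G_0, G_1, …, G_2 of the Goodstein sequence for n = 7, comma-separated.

G_0 = 7. HB_2(7) = 2^2 + 2 + 1. Bump = 31. G_1 = 30.
G_1 = 30. HB_3(30) = 3^3 + 3. Bump = 260. G_2 = 259.

7, 30, 259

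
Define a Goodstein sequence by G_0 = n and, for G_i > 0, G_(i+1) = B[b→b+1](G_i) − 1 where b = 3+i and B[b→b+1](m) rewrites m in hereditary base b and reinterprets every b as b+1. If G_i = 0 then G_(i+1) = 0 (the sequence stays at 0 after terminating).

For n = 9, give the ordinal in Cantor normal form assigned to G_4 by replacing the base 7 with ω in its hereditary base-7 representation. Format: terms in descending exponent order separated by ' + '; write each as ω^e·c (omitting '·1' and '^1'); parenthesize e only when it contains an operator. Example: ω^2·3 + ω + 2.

9 —HB3→ 3^2 —bump→ 4^2 = 16 —(−1)→ 15
15 —HB4→ 3·4 + 3 —bump→ 3·5 + 3 = 18 —(−1)→ 17
17 —HB5→ 3·5 + 2 —bump→ 3·6 + 2 = 20 —(−1)→ 19
19 —HB6→ 3·6 + 1 —bump→ 3·7 + 1 = 22 —(−1)→ 21
21 —HB7→ 3·7 —bump→ 3·8 = 24 —(−1)→ 23

ω·3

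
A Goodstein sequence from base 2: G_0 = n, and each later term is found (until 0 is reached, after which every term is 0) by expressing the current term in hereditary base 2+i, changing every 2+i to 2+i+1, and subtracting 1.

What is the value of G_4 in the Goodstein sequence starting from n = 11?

step 0: 11 = 2^(2 + 1) + 2 + 1; sub 3 for 2: 3^(3 + 1) + 3 + 1; = 85; G_1 = 85−1 = 84
step 1: 84 = 3^(3 + 1) + 3; sub 4 for 3: 4^(4 + 1) + 4; = 1028; G_2 = 1028−1 = 1027
step 2: 1027 = 4^(4 + 1) + 3; sub 5 for 4: 5^(5 + 1) + 3; = 15628; G_3 = 15628−1 = 15627
step 3: 15627 = 5^(5 + 1) + 2; sub 6 for 5: 6^(6 + 1) + 2; = 279938; G_4 = 279938−1 = 279937

279937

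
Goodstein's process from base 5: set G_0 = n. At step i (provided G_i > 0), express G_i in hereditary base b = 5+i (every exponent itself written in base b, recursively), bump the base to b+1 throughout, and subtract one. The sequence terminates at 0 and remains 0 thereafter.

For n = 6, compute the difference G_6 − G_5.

-1

6 —HB5→ 5 + 1 —bump→ 6 + 1 = 7 —(−1)→ 6
6 —HB6→ 6 —bump→ 7 = 7 —(−1)→ 6
6 —HB7→ 6 —bump→ 6 = 6 —(−1)→ 5
5 —HB8→ 5 —bump→ 5 = 5 —(−1)→ 4
4 —HB9→ 4 —bump→ 4 = 4 —(−1)→ 3
3 —HB10→ 3 —bump→ 3 = 3 —(−1)→ 2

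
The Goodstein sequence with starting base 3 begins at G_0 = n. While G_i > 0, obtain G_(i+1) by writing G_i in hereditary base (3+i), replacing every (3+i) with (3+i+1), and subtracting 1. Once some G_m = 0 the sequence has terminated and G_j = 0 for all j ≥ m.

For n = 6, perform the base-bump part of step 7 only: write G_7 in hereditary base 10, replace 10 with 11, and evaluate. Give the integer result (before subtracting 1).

5

(0) 6|_3 = 2·3 ↦ 2·4|_4 = 8 ⇒ 7
(1) 7|_4 = 4 + 3 ↦ 5 + 3|_5 = 8 ⇒ 7
(2) 7|_5 = 5 + 2 ↦ 6 + 2|_6 = 8 ⇒ 7
(3) 7|_6 = 6 + 1 ↦ 7 + 1|_7 = 8 ⇒ 7
(4) 7|_7 = 7 ↦ 8|_8 = 8 ⇒ 7
(5) 7|_8 = 7 ↦ 7|_9 = 7 ⇒ 6
(6) 6|_9 = 6 ↦ 6|_10 = 6 ⇒ 5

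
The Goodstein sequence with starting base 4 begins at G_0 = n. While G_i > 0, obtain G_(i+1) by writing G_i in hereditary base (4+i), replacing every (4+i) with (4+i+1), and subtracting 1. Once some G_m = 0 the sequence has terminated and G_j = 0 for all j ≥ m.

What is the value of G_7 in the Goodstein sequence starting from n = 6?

2

i=0: 6 = 4 + 2 (b=4); 4→5: 5 + 2 = 7; 7−1 = 6
i=1: 6 = 5 + 1 (b=5); 5→6: 6 + 1 = 7; 7−1 = 6
i=2: 6 = 6 (b=6); 6→7: 7 = 7; 7−1 = 6
i=3: 6 = 6 (b=7); 7→8: 6 = 6; 6−1 = 5
i=4: 5 = 5 (b=8); 8→9: 5 = 5; 5−1 = 4
i=5: 4 = 4 (b=9); 9→10: 4 = 4; 4−1 = 3
i=6: 3 = 3 (b=10); 10→11: 3 = 3; 3−1 = 2
i=7: 2 = 2 (b=11); 11→12: 2 = 2; 2−1 = 1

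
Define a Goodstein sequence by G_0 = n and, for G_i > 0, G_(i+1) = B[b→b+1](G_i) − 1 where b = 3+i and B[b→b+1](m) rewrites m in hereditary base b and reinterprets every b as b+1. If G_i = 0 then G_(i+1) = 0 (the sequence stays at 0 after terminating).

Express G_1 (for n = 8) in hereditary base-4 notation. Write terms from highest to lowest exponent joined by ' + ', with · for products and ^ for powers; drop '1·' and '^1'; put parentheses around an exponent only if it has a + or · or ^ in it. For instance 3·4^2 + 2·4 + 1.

2·4 + 1

base 3: 8 = 2·3 + 2; at 4: 2·4 + 2 = 10; next = 9
base 4: 9 = 2·4 + 1; at 5: 2·5 + 1 = 11; next = 10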